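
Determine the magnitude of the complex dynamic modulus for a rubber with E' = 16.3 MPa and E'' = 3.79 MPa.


|E*| = sqrt(E'^2 + E''^2)
= sqrt(16.3^2 + 3.79^2)
= sqrt(265.6900 + 14.3641)
= 16.735 MPa

16.735 MPa


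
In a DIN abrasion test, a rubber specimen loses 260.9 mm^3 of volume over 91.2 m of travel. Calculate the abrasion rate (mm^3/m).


Rate = volume_loss / distance
= 260.9 / 91.2
= 2.861 mm^3/m

2.861 mm^3/m


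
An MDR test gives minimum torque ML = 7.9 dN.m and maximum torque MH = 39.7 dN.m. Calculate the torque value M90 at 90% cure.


M90 = ML + 0.9 * (MH - ML)
M90 = 7.9 + 0.9 * (39.7 - 7.9)
M90 = 7.9 + 0.9 * 31.8
M90 = 36.52 dN.m

36.52 dN.m


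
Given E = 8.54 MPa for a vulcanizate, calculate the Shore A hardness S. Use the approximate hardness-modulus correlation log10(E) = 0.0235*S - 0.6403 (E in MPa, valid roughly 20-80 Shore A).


log10(E) = 0.0235*S - 0.6403  =>  S = (log10(E) + 0.6403) / 0.0235
log10(8.54) = 0.931458
S = (0.931458 + 0.6403) / 0.0235 = 1.571758 / 0.0235
S = 66.9

Shore A = 66.9


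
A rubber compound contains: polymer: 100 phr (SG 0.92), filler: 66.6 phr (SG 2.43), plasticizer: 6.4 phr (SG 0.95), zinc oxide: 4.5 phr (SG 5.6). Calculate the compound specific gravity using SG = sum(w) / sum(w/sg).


Sum of weights = 177.5
Volume contributions:
  polymer: 100/0.92 = 108.6957
  filler: 66.6/2.43 = 27.4074
  plasticizer: 6.4/0.95 = 6.7368
  zinc oxide: 4.5/5.6 = 0.8036
Sum of volumes = 143.6435
SG = 177.5 / 143.6435 = 1.236

SG = 1.236


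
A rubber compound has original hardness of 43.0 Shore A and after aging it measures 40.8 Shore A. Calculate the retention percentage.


Retention = aged / original * 100
= 40.8 / 43.0 * 100
= 94.9%

94.9%


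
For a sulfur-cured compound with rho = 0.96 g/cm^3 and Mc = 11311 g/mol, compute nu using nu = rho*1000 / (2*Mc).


nu = rho * 1000 / (2 * Mc)
nu = 0.96 * 1000 / (2 * 11311)
nu = 960.0 / 22622
nu = 0.0424 mol/L

0.0424 mol/L


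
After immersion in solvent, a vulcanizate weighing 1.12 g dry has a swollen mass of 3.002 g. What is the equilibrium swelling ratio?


Q = W_swollen / W_dry
Q = 3.002 / 1.12
Q = 2.68

Q = 2.68


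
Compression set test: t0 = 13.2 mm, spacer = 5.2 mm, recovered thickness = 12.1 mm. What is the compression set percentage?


CS = (t0 - recovered) / (t0 - ts) * 100
= (13.2 - 12.1) / (13.2 - 5.2) * 100
= 1.1 / 8.0 * 100
= 13.8%

13.8%


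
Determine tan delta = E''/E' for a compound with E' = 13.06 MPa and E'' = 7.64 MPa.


tan delta = E'' / E'
= 7.64 / 13.06
= 0.585

tan delta = 0.585


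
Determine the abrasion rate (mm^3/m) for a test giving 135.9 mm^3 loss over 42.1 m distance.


Rate = volume_loss / distance
= 135.9 / 42.1
= 3.228 mm^3/m

3.228 mm^3/m


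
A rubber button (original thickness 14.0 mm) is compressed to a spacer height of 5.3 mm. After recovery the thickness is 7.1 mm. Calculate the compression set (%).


CS = (t0 - recovered) / (t0 - ts) * 100
= (14.0 - 7.1) / (14.0 - 5.3) * 100
= 6.9 / 8.7 * 100
= 79.3%

79.3%


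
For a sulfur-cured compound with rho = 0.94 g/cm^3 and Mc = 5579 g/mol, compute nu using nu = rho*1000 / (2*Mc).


nu = rho * 1000 / (2 * Mc)
nu = 0.94 * 1000 / (2 * 5579)
nu = 940.0 / 11158
nu = 0.0842 mol/L

0.0842 mol/L


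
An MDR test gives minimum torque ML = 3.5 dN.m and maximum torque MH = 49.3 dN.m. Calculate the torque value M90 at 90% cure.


M90 = ML + 0.9 * (MH - ML)
M90 = 3.5 + 0.9 * (49.3 - 3.5)
M90 = 3.5 + 0.9 * 45.8
M90 = 44.72 dN.m

44.72 dN.m


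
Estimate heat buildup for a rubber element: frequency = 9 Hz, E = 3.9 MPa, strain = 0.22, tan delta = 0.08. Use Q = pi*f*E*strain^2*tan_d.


Q = pi * f * E * strain^2 * tan_d
= pi * 9 * 3.9 * 0.22^2 * 0.08
= pi * 9 * 3.9 * 0.0484 * 0.08
= 0.4270

Q = 0.4270


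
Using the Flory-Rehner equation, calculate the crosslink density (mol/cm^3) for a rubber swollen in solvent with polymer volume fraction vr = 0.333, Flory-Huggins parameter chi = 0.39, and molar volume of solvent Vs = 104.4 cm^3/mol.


ln(1 - vr) = ln(1 - 0.333) = -0.4050
Numerator = -((-0.4050) + 0.333 + 0.39 * 0.333^2) = 0.0287
Denominator = 104.4 * (0.333^(1/3) - 0.333/2) = 54.9802
nu = 0.0287 / 54.9802 = 5.2234e-04 mol/cm^3

5.2234e-04 mol/cm^3


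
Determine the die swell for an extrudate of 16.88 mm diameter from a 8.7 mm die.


Die swell ratio = D_extrudate / D_die
= 16.88 / 8.7
= 1.94

Die swell = 1.94


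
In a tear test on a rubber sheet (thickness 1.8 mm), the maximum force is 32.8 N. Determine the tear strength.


Tear strength = force / thickness
= 32.8 / 1.8
= 18.22 N/mm

18.22 N/mm


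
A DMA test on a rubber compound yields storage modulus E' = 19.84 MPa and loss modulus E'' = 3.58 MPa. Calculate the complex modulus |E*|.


|E*| = sqrt(E'^2 + E''^2)
= sqrt(19.84^2 + 3.58^2)
= sqrt(393.6256 + 12.8164)
= 20.16 MPa

20.16 MPa


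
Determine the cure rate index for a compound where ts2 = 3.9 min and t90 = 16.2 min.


CRI = 100 / (t90 - ts2)
= 100 / (16.2 - 3.9)
= 100 / 12.3
= 8.13 min^-1

8.13 min^-1


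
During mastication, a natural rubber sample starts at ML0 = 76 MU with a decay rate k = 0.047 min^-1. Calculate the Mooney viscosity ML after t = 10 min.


ML = ML0 * exp(-k * t)
ML = 76 * exp(-0.047 * 10)
ML = 76 * 0.6250
ML = 47.5 MU

47.5 MU


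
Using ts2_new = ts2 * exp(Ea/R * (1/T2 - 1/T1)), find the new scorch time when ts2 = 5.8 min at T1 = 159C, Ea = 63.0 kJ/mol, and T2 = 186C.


Convert temperatures: T1 = 159 + 273.15 = 432.15 K, T2 = 186 + 273.15 = 459.15 K
ts2_new = 5.8 * exp(63000 / 8.314 * (1/459.15 - 1/432.15))
1/T2 - 1/T1 = -1.3607e-04
ts2_new = 2.07 min

2.07 min


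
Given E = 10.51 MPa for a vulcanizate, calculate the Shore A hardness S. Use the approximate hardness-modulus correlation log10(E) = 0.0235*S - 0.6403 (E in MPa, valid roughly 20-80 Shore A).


log10(E) = 0.0235*S - 0.6403  =>  S = (log10(E) + 0.6403) / 0.0235
log10(10.51) = 1.021603
S = (1.021603 + 0.6403) / 0.0235 = 1.661903 / 0.0235
S = 70.7

Shore A = 70.7


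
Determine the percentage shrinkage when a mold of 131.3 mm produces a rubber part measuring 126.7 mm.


Shrinkage = (mold - part) / mold * 100
= (131.3 - 126.7) / 131.3 * 100
= 4.6 / 131.3 * 100
= 3.5%

3.5%


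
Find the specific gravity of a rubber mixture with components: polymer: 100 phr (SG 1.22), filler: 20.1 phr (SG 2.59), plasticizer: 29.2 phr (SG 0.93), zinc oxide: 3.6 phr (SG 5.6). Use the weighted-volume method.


Sum of weights = 152.9
Volume contributions:
  polymer: 100/1.22 = 81.9672
  filler: 20.1/2.59 = 7.7606
  plasticizer: 29.2/0.93 = 31.3978
  zinc oxide: 3.6/5.6 = 0.6429
Sum of volumes = 121.7685
SG = 152.9 / 121.7685 = 1.256

SG = 1.256


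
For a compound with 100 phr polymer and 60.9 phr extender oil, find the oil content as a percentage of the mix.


Oil % = oil / (100 + oil) * 100
= 60.9 / (100 + 60.9) * 100
= 60.9 / 160.9 * 100
= 37.85%

37.85%


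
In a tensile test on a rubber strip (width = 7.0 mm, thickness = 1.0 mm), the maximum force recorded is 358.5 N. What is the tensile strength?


Area = width * thickness = 7.0 * 1.0 = 7.0 mm^2
TS = force / area = 358.5 / 7.0 = 51.21 MPa

51.21 MPa


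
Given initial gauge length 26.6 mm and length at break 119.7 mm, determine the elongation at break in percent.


Elongation = (Lf - L0) / L0 * 100
= (119.7 - 26.6) / 26.6 * 100
= 93.1 / 26.6 * 100
= 350.0%

350.0%


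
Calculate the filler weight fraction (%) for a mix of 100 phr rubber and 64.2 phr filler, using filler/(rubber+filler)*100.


Filler % = filler / (rubber + filler) * 100
= 64.2 / (100 + 64.2) * 100
= 64.2 / 164.2 * 100
= 39.1%

39.1%


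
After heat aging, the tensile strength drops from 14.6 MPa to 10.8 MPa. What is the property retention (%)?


Retention = aged / original * 100
= 10.8 / 14.6 * 100
= 74.0%

74.0%


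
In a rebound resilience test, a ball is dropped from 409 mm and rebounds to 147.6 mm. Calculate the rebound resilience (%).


Resilience = h_rebound / h_drop * 100
= 147.6 / 409 * 100
= 36.1%

36.1%


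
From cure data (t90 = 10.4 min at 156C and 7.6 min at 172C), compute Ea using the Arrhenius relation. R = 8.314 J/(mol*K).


T1 = 429.15 K, T2 = 445.15 K
1/T1 - 1/T2 = 8.3754e-05
ln(t1/t2) = ln(10.4/7.6) = 0.3137
Ea = 8.314 * 0.3137 / 8.3754e-05 = 31135.8904 J/mol
Ea = 31.14 kJ/mol

31.14 kJ/mol


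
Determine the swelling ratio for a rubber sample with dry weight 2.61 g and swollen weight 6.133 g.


Q = W_swollen / W_dry
Q = 6.133 / 2.61
Q = 2.35

Q = 2.35


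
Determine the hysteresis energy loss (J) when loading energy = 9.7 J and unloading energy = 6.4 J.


Hysteresis loss = loading - unloading
= 9.7 - 6.4
= 3.3 J

3.3 J


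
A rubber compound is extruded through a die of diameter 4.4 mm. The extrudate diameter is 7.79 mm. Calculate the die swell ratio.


Die swell ratio = D_extrudate / D_die
= 7.79 / 4.4
= 1.77

Die swell = 1.77


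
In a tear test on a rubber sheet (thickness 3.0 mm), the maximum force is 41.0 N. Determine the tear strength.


Tear strength = force / thickness
= 41.0 / 3.0
= 13.67 N/mm

13.67 N/mm


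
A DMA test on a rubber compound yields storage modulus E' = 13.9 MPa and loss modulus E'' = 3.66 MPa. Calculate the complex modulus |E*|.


|E*| = sqrt(E'^2 + E''^2)
= sqrt(13.9^2 + 3.66^2)
= sqrt(193.2100 + 13.3956)
= 14.374 MPa

14.374 MPa


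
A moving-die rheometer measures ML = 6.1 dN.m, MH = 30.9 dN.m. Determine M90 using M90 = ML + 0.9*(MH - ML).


M90 = ML + 0.9 * (MH - ML)
M90 = 6.1 + 0.9 * (30.9 - 6.1)
M90 = 6.1 + 0.9 * 24.8
M90 = 28.42 dN.m

28.42 dN.m


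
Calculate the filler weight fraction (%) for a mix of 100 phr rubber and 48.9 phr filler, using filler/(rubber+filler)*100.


Filler % = filler / (rubber + filler) * 100
= 48.9 / (100 + 48.9) * 100
= 48.9 / 148.9 * 100
= 32.84%

32.84%


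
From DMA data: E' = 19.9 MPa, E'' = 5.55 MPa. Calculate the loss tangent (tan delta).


tan delta = E'' / E'
= 5.55 / 19.9
= 0.2789

tan delta = 0.2789


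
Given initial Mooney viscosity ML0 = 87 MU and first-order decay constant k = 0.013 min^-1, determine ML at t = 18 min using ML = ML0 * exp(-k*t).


ML = ML0 * exp(-k * t)
ML = 87 * exp(-0.013 * 18)
ML = 87 * 0.7914
ML = 68.85 MU

68.85 MU


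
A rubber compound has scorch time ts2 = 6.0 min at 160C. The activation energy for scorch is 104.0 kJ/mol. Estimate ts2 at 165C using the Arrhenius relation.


Convert temperatures: T1 = 160 + 273.15 = 433.15 K, T2 = 165 + 273.15 = 438.15 K
ts2_new = 6.0 * exp(104000 / 8.314 * (1/438.15 - 1/433.15))
1/T2 - 1/T1 = -2.6346e-05
ts2_new = 4.32 min

4.32 min


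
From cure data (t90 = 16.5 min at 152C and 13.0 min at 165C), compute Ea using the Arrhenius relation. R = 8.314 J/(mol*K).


T1 = 425.15 K, T2 = 438.15 K
1/T1 - 1/T2 = 6.9788e-05
ln(t1/t2) = ln(16.5/13.0) = 0.2384
Ea = 8.314 * 0.2384 / 6.9788e-05 = 28402.5936 J/mol
Ea = 28.4 kJ/mol

28.4 kJ/mol


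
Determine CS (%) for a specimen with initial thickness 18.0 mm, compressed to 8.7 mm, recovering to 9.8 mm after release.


CS = (t0 - recovered) / (t0 - ts) * 100
= (18.0 - 9.8) / (18.0 - 8.7) * 100
= 8.2 / 9.3 * 100
= 88.2%

88.2%


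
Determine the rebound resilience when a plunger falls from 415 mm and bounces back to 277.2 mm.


Resilience = h_rebound / h_drop * 100
= 277.2 / 415 * 100
= 66.8%

66.8%


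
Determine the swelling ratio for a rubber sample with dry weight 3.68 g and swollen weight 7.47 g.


Q = W_swollen / W_dry
Q = 7.47 / 3.68
Q = 2.03

Q = 2.03


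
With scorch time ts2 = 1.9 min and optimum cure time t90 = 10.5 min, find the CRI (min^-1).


CRI = 100 / (t90 - ts2)
= 100 / (10.5 - 1.9)
= 100 / 8.6
= 11.63 min^-1

11.63 min^-1


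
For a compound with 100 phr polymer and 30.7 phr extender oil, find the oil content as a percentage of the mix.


Oil % = oil / (100 + oil) * 100
= 30.7 / (100 + 30.7) * 100
= 30.7 / 130.7 * 100
= 23.49%

23.49%


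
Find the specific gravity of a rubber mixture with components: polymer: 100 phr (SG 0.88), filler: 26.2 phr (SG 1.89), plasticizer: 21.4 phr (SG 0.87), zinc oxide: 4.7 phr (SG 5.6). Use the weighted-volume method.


Sum of weights = 152.3
Volume contributions:
  polymer: 100/0.88 = 113.6364
  filler: 26.2/1.89 = 13.8624
  plasticizer: 21.4/0.87 = 24.5977
  zinc oxide: 4.7/5.6 = 0.8393
Sum of volumes = 152.9358
SG = 152.3 / 152.9358 = 0.996

SG = 0.996


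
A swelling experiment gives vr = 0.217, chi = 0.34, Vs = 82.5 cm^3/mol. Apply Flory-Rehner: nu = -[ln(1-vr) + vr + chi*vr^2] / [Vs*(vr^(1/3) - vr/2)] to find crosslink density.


ln(1 - vr) = ln(1 - 0.217) = -0.2446
Numerator = -((-0.2446) + 0.217 + 0.34 * 0.217^2) = 0.0116
Denominator = 82.5 * (0.217^(1/3) - 0.217/2) = 40.6250
nu = 0.0116 / 40.6250 = 2.8584e-04 mol/cm^3

2.8584e-04 mol/cm^3


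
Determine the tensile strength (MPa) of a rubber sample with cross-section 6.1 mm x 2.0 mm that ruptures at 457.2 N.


Area = width * thickness = 6.1 * 2.0 = 12.2 mm^2
TS = force / area = 457.2 / 12.2 = 37.48 MPa

37.48 MPa


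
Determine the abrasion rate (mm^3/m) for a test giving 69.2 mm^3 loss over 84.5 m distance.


Rate = volume_loss / distance
= 69.2 / 84.5
= 0.819 mm^3/m

0.819 mm^3/m


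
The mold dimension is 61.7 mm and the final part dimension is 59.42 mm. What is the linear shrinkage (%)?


Shrinkage = (mold - part) / mold * 100
= (61.7 - 59.42) / 61.7 * 100
= 2.28 / 61.7 * 100
= 3.7%

3.7%


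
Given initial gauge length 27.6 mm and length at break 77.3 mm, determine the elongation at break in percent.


Elongation = (Lf - L0) / L0 * 100
= (77.3 - 27.6) / 27.6 * 100
= 49.7 / 27.6 * 100
= 180.1%

180.1%


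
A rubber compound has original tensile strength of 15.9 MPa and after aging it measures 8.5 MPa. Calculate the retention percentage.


Retention = aged / original * 100
= 8.5 / 15.9 * 100
= 53.5%

53.5%


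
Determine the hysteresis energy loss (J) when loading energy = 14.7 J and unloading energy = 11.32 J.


Hysteresis loss = loading - unloading
= 14.7 - 11.32
= 3.38 J

3.38 J


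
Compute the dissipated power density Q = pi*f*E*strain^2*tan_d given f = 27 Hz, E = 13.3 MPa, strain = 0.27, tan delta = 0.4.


Q = pi * f * E * strain^2 * tan_d
= pi * 27 * 13.3 * 0.27^2 * 0.4
= pi * 27 * 13.3 * 0.0729 * 0.4
= 32.8967

Q = 32.8967


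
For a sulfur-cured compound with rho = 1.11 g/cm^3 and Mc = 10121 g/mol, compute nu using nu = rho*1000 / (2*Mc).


nu = rho * 1000 / (2 * Mc)
nu = 1.11 * 1000 / (2 * 10121)
nu = 1110.0 / 20242
nu = 0.0548 mol/L

0.0548 mol/L


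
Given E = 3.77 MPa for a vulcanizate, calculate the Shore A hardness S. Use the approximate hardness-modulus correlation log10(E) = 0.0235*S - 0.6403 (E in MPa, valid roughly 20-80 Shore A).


log10(E) = 0.0235*S - 0.6403  =>  S = (log10(E) + 0.6403) / 0.0235
log10(3.77) = 0.576341
S = (0.576341 + 0.6403) / 0.0235 = 1.216641 / 0.0235
S = 51.8

Shore A = 51.8


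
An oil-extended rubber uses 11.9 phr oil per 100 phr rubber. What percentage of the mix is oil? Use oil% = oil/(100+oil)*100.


Oil % = oil / (100 + oil) * 100
= 11.9 / (100 + 11.9) * 100
= 11.9 / 111.9 * 100
= 10.63%

10.63%


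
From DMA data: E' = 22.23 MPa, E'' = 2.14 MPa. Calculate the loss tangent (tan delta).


tan delta = E'' / E'
= 2.14 / 22.23
= 0.0963

tan delta = 0.0963


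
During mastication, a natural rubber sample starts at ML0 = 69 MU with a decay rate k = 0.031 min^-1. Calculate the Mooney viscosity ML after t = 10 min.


ML = ML0 * exp(-k * t)
ML = 69 * exp(-0.031 * 10)
ML = 69 * 0.7334
ML = 50.61 MU

50.61 MU


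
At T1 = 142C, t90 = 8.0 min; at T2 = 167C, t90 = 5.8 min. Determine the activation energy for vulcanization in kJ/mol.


T1 = 415.15 K, T2 = 440.15 K
1/T1 - 1/T2 = 1.3682e-04
ln(t1/t2) = ln(8.0/5.8) = 0.3216
Ea = 8.314 * 0.3216 / 1.3682e-04 = 19542.0304 J/mol
Ea = 19.54 kJ/mol

19.54 kJ/mol


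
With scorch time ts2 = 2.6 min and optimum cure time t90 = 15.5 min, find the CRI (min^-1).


CRI = 100 / (t90 - ts2)
= 100 / (15.5 - 2.6)
= 100 / 12.9
= 7.75 min^-1

7.75 min^-1


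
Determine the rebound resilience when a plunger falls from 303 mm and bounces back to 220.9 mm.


Resilience = h_rebound / h_drop * 100
= 220.9 / 303 * 100
= 72.9%

72.9%


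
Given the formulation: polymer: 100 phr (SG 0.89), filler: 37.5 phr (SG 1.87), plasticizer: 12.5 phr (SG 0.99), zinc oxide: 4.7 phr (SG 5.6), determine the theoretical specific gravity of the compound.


Sum of weights = 154.7
Volume contributions:
  polymer: 100/0.89 = 112.3596
  filler: 37.5/1.87 = 20.0535
  plasticizer: 12.5/0.99 = 12.6263
  zinc oxide: 4.7/5.6 = 0.8393
Sum of volumes = 145.8786
SG = 154.7 / 145.8786 = 1.06

SG = 1.06


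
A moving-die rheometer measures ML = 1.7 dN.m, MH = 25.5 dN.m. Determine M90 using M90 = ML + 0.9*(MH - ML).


M90 = ML + 0.9 * (MH - ML)
M90 = 1.7 + 0.9 * (25.5 - 1.7)
M90 = 1.7 + 0.9 * 23.8
M90 = 23.12 dN.m

23.12 dN.m


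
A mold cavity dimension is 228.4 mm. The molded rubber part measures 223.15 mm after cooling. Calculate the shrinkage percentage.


Shrinkage = (mold - part) / mold * 100
= (228.4 - 223.15) / 228.4 * 100
= 5.25 / 228.4 * 100
= 2.3%

2.3%


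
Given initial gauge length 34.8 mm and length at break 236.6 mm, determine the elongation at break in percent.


Elongation = (Lf - L0) / L0 * 100
= (236.6 - 34.8) / 34.8 * 100
= 201.8 / 34.8 * 100
= 579.9%

579.9%


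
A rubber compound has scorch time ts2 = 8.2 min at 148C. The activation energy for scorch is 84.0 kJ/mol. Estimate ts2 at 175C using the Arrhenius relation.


Convert temperatures: T1 = 148 + 273.15 = 421.15 K, T2 = 175 + 273.15 = 448.15 K
ts2_new = 8.2 * exp(84000 / 8.314 * (1/448.15 - 1/421.15))
1/T2 - 1/T1 = -1.4306e-04
ts2_new = 1.93 min

1.93 min


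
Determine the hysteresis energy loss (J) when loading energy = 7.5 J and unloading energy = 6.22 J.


Hysteresis loss = loading - unloading
= 7.5 - 6.22
= 1.28 J

1.28 J


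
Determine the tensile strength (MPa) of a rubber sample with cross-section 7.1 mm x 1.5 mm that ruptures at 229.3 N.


Area = width * thickness = 7.1 * 1.5 = 10.65 mm^2
TS = force / area = 229.3 / 10.65 = 21.53 MPa

21.53 MPa


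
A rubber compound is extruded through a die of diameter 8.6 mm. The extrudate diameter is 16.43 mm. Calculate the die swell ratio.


Die swell ratio = D_extrudate / D_die
= 16.43 / 8.6
= 1.91

Die swell = 1.91


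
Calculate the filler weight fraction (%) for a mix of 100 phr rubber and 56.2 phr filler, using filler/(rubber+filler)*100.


Filler % = filler / (rubber + filler) * 100
= 56.2 / (100 + 56.2) * 100
= 56.2 / 156.2 * 100
= 35.98%

35.98%


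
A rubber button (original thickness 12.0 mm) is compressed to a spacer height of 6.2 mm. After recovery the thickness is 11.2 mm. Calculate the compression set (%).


CS = (t0 - recovered) / (t0 - ts) * 100
= (12.0 - 11.2) / (12.0 - 6.2) * 100
= 0.8 / 5.8 * 100
= 13.8%

13.8%


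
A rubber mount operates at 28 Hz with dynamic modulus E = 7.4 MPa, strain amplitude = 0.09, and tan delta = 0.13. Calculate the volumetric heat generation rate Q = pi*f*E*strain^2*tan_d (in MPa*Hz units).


Q = pi * f * E * strain^2 * tan_d
= pi * 28 * 7.4 * 0.09^2 * 0.13
= pi * 28 * 7.4 * 0.0081 * 0.13
= 0.6854

Q = 0.6854


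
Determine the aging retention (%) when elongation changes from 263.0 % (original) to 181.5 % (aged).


Retention = aged / original * 100
= 181.5 / 263.0 * 100
= 69.0%

69.0%


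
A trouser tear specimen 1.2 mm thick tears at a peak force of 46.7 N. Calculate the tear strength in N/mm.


Tear strength = force / thickness
= 46.7 / 1.2
= 38.92 N/mm

38.92 N/mm


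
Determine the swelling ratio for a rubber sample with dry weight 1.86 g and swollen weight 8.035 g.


Q = W_swollen / W_dry
Q = 8.035 / 1.86
Q = 4.32

Q = 4.32


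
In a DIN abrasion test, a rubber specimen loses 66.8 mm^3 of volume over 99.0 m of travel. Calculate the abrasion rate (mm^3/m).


Rate = volume_loss / distance
= 66.8 / 99.0
= 0.675 mm^3/m

0.675 mm^3/m


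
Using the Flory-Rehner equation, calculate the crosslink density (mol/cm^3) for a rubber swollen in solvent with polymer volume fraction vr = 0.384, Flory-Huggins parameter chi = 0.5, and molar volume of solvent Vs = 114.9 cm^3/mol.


ln(1 - vr) = ln(1 - 0.384) = -0.4845
Numerator = -((-0.4845) + 0.384 + 0.5 * 0.384^2) = 0.0268
Denominator = 114.9 * (0.384^(1/3) - 0.384/2) = 61.4541
nu = 0.0268 / 61.4541 = 4.3578e-04 mol/cm^3

4.3578e-04 mol/cm^3


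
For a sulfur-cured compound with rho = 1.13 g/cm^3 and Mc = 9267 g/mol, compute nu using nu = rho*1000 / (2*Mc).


nu = rho * 1000 / (2 * Mc)
nu = 1.13 * 1000 / (2 * 9267)
nu = 1130.0 / 18534
nu = 0.0610 mol/L

0.0610 mol/L


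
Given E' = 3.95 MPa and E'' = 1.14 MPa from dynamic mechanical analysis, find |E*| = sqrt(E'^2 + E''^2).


|E*| = sqrt(E'^2 + E''^2)
= sqrt(3.95^2 + 1.14^2)
= sqrt(15.6025 + 1.2996)
= 4.111 MPa

4.111 MPa


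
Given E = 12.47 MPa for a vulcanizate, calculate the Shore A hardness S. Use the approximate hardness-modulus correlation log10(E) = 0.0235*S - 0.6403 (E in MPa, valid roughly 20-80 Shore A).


log10(E) = 0.0235*S - 0.6403  =>  S = (log10(E) + 0.6403) / 0.0235
log10(12.47) = 1.095866
S = (1.095866 + 0.6403) / 0.0235 = 1.736166 / 0.0235
S = 73.9

Shore A = 73.9


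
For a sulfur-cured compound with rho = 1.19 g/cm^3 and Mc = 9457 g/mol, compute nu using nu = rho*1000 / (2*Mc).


nu = rho * 1000 / (2 * Mc)
nu = 1.19 * 1000 / (2 * 9457)
nu = 1190.0 / 18914
nu = 0.0629 mol/L

0.0629 mol/L


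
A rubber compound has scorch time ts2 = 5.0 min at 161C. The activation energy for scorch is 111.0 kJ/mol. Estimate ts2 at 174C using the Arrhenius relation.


Convert temperatures: T1 = 161 + 273.15 = 434.15 K, T2 = 174 + 273.15 = 447.15 K
ts2_new = 5.0 * exp(111000 / 8.314 * (1/447.15 - 1/434.15))
1/T2 - 1/T1 = -6.6965e-05
ts2_new = 2.04 min

2.04 min


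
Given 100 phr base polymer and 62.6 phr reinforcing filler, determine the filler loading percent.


Filler % = filler / (rubber + filler) * 100
= 62.6 / (100 + 62.6) * 100
= 62.6 / 162.6 * 100
= 38.5%

38.5%


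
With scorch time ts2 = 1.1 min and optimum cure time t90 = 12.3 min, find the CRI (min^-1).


CRI = 100 / (t90 - ts2)
= 100 / (12.3 - 1.1)
= 100 / 11.2
= 8.93 min^-1

8.93 min^-1


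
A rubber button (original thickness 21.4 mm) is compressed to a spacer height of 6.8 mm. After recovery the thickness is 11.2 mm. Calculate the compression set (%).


CS = (t0 - recovered) / (t0 - ts) * 100
= (21.4 - 11.2) / (21.4 - 6.8) * 100
= 10.2 / 14.6 * 100
= 69.9%

69.9%


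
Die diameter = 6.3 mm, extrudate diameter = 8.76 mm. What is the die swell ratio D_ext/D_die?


Die swell ratio = D_extrudate / D_die
= 8.76 / 6.3
= 1.39

Die swell = 1.39


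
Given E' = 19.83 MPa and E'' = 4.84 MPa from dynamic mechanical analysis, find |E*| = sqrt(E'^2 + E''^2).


|E*| = sqrt(E'^2 + E''^2)
= sqrt(19.83^2 + 4.84^2)
= sqrt(393.2289 + 23.4256)
= 20.412 MPa

20.412 MPa


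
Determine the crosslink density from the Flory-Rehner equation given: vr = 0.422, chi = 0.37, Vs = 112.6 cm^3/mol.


ln(1 - vr) = ln(1 - 0.422) = -0.5482
Numerator = -((-0.5482) + 0.422 + 0.37 * 0.422^2) = 0.0603
Denominator = 112.6 * (0.422^(1/3) - 0.422/2) = 60.6997
nu = 0.0603 / 60.6997 = 9.9326e-04 mol/cm^3

9.9326e-04 mol/cm^3


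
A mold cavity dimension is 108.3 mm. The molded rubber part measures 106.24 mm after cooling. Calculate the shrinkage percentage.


Shrinkage = (mold - part) / mold * 100
= (108.3 - 106.24) / 108.3 * 100
= 2.06 / 108.3 * 100
= 1.9%

1.9%


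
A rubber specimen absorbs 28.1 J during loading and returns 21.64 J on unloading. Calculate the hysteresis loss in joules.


Hysteresis loss = loading - unloading
= 28.1 - 21.64
= 6.46 J

6.46 J


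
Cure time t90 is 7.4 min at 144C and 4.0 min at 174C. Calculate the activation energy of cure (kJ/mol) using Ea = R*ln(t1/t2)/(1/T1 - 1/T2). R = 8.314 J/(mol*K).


T1 = 417.15 K, T2 = 447.15 K
1/T1 - 1/T2 = 1.6083e-04
ln(t1/t2) = ln(7.4/4.0) = 0.6152
Ea = 8.314 * 0.6152 / 1.6083e-04 = 31800.9751 J/mol
Ea = 31.8 kJ/mol

31.8 kJ/mol


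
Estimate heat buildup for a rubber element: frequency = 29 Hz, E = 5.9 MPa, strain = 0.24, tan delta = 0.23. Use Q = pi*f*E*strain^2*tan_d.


Q = pi * f * E * strain^2 * tan_d
= pi * 29 * 5.9 * 0.24^2 * 0.23
= pi * 29 * 5.9 * 0.0576 * 0.23
= 7.1212

Q = 7.1212


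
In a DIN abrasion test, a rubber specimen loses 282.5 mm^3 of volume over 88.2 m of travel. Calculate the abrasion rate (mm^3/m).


Rate = volume_loss / distance
= 282.5 / 88.2
= 3.203 mm^3/m

3.203 mm^3/m


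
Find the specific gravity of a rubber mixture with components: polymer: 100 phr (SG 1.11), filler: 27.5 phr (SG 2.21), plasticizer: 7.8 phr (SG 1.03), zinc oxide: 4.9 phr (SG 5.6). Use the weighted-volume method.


Sum of weights = 140.2
Volume contributions:
  polymer: 100/1.11 = 90.0901
  filler: 27.5/2.21 = 12.4434
  plasticizer: 7.8/1.03 = 7.5728
  zinc oxide: 4.9/5.6 = 0.8750
Sum of volumes = 110.9813
SG = 140.2 / 110.9813 = 1.263

SG = 1.263


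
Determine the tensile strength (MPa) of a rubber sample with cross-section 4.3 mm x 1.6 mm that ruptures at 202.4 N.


Area = width * thickness = 4.3 * 1.6 = 6.88 mm^2
TS = force / area = 202.4 / 6.88 = 29.42 MPa

29.42 MPa


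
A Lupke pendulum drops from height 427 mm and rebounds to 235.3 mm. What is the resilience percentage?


Resilience = h_rebound / h_drop * 100
= 235.3 / 427 * 100
= 55.1%

55.1%


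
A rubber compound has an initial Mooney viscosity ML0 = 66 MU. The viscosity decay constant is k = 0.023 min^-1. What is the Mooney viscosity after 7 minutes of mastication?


ML = ML0 * exp(-k * t)
ML = 66 * exp(-0.023 * 7)
ML = 66 * 0.8513
ML = 56.19 MU

56.19 MU


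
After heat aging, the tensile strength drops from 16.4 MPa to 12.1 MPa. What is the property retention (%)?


Retention = aged / original * 100
= 12.1 / 16.4 * 100
= 73.8%

73.8%


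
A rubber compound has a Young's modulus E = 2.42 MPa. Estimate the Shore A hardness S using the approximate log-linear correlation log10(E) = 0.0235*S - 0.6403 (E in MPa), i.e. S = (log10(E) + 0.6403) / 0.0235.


log10(E) = 0.0235*S - 0.6403  =>  S = (log10(E) + 0.6403) / 0.0235
log10(2.42) = 0.383815
S = (0.383815 + 0.6403) / 0.0235 = 1.024115 / 0.0235
S = 43.6

Shore A = 43.6


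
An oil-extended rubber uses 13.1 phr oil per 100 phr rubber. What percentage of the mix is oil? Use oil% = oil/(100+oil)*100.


Oil % = oil / (100 + oil) * 100
= 13.1 / (100 + 13.1) * 100
= 13.1 / 113.1 * 100
= 11.58%

11.58%


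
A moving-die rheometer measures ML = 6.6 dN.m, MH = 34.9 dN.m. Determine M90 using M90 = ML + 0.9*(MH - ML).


M90 = ML + 0.9 * (MH - ML)
M90 = 6.6 + 0.9 * (34.9 - 6.6)
M90 = 6.6 + 0.9 * 28.3
M90 = 32.07 dN.m

32.07 dN.m


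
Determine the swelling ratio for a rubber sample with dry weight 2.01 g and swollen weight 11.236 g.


Q = W_swollen / W_dry
Q = 11.236 / 2.01
Q = 5.59

Q = 5.59


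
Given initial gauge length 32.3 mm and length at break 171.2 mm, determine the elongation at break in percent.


Elongation = (Lf - L0) / L0 * 100
= (171.2 - 32.3) / 32.3 * 100
= 138.9 / 32.3 * 100
= 430.0%

430.0%


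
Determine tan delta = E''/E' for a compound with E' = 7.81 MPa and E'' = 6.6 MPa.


tan delta = E'' / E'
= 6.6 / 7.81
= 0.8451

tan delta = 0.8451


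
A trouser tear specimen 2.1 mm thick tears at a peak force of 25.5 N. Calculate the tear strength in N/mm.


Tear strength = force / thickness
= 25.5 / 2.1
= 12.14 N/mm

12.14 N/mm


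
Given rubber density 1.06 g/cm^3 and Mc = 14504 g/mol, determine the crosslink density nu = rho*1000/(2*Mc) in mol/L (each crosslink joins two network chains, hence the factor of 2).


nu = rho * 1000 / (2 * Mc)
nu = 1.06 * 1000 / (2 * 14504)
nu = 1060.0 / 29008
nu = 0.0365 mol/L

0.0365 mol/L


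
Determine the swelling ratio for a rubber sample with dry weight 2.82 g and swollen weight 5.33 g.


Q = W_swollen / W_dry
Q = 5.33 / 2.82
Q = 1.89

Q = 1.89


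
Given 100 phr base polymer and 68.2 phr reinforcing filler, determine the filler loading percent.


Filler % = filler / (rubber + filler) * 100
= 68.2 / (100 + 68.2) * 100
= 68.2 / 168.2 * 100
= 40.55%

40.55%


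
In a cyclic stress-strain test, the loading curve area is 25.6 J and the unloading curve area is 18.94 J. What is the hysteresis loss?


Hysteresis loss = loading - unloading
= 25.6 - 18.94
= 6.66 J

6.66 J


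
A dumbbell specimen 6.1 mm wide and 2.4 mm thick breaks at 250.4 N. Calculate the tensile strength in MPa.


Area = width * thickness = 6.1 * 2.4 = 14.64 mm^2
TS = force / area = 250.4 / 14.64 = 17.1 MPa

17.1 MPa


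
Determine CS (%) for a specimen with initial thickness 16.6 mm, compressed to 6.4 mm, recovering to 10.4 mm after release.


CS = (t0 - recovered) / (t0 - ts) * 100
= (16.6 - 10.4) / (16.6 - 6.4) * 100
= 6.2 / 10.2 * 100
= 60.8%

60.8%


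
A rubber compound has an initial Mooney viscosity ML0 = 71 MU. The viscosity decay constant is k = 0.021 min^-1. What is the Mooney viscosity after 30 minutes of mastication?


ML = ML0 * exp(-k * t)
ML = 71 * exp(-0.021 * 30)
ML = 71 * 0.5326
ML = 37.81 MU

37.81 MU


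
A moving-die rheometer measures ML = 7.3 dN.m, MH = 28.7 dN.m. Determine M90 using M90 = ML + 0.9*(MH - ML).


M90 = ML + 0.9 * (MH - ML)
M90 = 7.3 + 0.9 * (28.7 - 7.3)
M90 = 7.3 + 0.9 * 21.4
M90 = 26.56 dN.m

26.56 dN.m


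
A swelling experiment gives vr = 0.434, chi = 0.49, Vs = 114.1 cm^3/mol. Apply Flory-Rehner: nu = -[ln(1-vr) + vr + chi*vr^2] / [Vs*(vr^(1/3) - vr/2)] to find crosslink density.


ln(1 - vr) = ln(1 - 0.434) = -0.5692
Numerator = -((-0.5692) + 0.434 + 0.49 * 0.434^2) = 0.0429
Denominator = 114.1 * (0.434^(1/3) - 0.434/2) = 61.6274
nu = 0.0429 / 61.6274 = 6.9558e-04 mol/cm^3

6.9558e-04 mol/cm^3


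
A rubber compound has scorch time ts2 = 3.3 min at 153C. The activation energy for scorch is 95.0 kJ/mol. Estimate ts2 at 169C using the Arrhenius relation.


Convert temperatures: T1 = 153 + 273.15 = 426.15 K, T2 = 169 + 273.15 = 442.15 K
ts2_new = 3.3 * exp(95000 / 8.314 * (1/442.15 - 1/426.15))
1/T2 - 1/T1 = -8.4916e-05
ts2_new = 1.25 min

1.25 min


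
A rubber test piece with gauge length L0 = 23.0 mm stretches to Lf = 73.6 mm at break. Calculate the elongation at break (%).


Elongation = (Lf - L0) / L0 * 100
= (73.6 - 23.0) / 23.0 * 100
= 50.6 / 23.0 * 100
= 220.0%

220.0%


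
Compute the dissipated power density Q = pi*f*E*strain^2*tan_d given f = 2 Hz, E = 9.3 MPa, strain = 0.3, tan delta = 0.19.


Q = pi * f * E * strain^2 * tan_d
= pi * 2 * 9.3 * 0.3^2 * 0.19
= pi * 2 * 9.3 * 0.0900 * 0.19
= 0.9992

Q = 0.9992


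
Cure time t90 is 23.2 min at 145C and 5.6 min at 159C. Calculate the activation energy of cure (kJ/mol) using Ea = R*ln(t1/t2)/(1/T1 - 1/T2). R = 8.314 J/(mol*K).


T1 = 418.15 K, T2 = 432.15 K
1/T1 - 1/T2 = 7.7475e-05
ln(t1/t2) = ln(23.2/5.6) = 1.4214
Ea = 8.314 * 1.4214 / 7.7475e-05 = 152531.8505 J/mol
Ea = 152.53 kJ/mol

152.53 kJ/mol


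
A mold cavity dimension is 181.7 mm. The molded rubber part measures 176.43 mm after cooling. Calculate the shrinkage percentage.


Shrinkage = (mold - part) / mold * 100
= (181.7 - 176.43) / 181.7 * 100
= 5.27 / 181.7 * 100
= 2.9%

2.9%


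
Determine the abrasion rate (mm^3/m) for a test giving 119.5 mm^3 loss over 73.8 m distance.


Rate = volume_loss / distance
= 119.5 / 73.8
= 1.619 mm^3/m

1.619 mm^3/m


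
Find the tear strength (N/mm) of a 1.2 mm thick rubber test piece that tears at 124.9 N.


Tear strength = force / thickness
= 124.9 / 1.2
= 104.08 N/mm

104.08 N/mm


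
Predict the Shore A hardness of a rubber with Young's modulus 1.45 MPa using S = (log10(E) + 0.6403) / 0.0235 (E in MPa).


log10(E) = 0.0235*S - 0.6403  =>  S = (log10(E) + 0.6403) / 0.0235
log10(1.45) = 0.161368
S = (0.161368 + 0.6403) / 0.0235 = 0.801668 / 0.0235
S = 34.1

Shore A = 34.1


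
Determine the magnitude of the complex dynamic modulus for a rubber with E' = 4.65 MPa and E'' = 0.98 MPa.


|E*| = sqrt(E'^2 + E''^2)
= sqrt(4.65^2 + 0.98^2)
= sqrt(21.6225 + 0.9604)
= 4.752 MPa

4.752 MPa


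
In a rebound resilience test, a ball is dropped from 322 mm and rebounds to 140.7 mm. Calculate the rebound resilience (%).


Resilience = h_rebound / h_drop * 100
= 140.7 / 322 * 100
= 43.7%

43.7%


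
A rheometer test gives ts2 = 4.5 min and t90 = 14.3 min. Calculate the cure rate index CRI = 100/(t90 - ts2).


CRI = 100 / (t90 - ts2)
= 100 / (14.3 - 4.5)
= 100 / 9.8
= 10.2 min^-1

10.2 min^-1


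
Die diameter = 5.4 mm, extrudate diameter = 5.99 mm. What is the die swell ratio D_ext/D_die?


Die swell ratio = D_extrudate / D_die
= 5.99 / 5.4
= 1.109

Die swell = 1.109


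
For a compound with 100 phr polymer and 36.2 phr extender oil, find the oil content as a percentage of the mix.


Oil % = oil / (100 + oil) * 100
= 36.2 / (100 + 36.2) * 100
= 36.2 / 136.2 * 100
= 26.58%

26.58%


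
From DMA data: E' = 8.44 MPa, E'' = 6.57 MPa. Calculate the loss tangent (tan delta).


tan delta = E'' / E'
= 6.57 / 8.44
= 0.7784

tan delta = 0.7784


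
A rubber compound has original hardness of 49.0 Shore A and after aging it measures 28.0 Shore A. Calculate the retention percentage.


Retention = aged / original * 100
= 28.0 / 49.0 * 100
= 57.1%

57.1%


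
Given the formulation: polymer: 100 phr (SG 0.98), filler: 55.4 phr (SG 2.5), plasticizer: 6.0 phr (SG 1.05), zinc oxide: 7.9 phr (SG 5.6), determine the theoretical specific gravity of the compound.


Sum of weights = 169.3
Volume contributions:
  polymer: 100/0.98 = 102.0408
  filler: 55.4/2.5 = 22.1600
  plasticizer: 6.0/1.05 = 5.7143
  zinc oxide: 7.9/5.6 = 1.4107
Sum of volumes = 131.3258
SG = 169.3 / 131.3258 = 1.289

SG = 1.289


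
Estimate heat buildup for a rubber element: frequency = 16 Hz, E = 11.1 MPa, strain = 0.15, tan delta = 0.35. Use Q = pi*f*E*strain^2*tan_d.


Q = pi * f * E * strain^2 * tan_d
= pi * 16 * 11.1 * 0.15^2 * 0.35
= pi * 16 * 11.1 * 0.0225 * 0.35
= 4.3938

Q = 4.3938


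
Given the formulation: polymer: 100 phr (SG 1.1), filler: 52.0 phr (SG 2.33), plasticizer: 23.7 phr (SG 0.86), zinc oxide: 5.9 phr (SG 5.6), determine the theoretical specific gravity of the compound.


Sum of weights = 181.6
Volume contributions:
  polymer: 100/1.1 = 90.9091
  filler: 52.0/2.33 = 22.3176
  plasticizer: 23.7/0.86 = 27.5581
  zinc oxide: 5.9/5.6 = 1.0536
Sum of volumes = 141.8384
SG = 181.6 / 141.8384 = 1.28

SG = 1.28


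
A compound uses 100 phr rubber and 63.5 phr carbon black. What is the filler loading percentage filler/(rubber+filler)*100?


Filler % = filler / (rubber + filler) * 100
= 63.5 / (100 + 63.5) * 100
= 63.5 / 163.5 * 100
= 38.84%

38.84%


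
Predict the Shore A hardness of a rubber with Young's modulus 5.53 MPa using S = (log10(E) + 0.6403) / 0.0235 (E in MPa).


log10(E) = 0.0235*S - 0.6403  =>  S = (log10(E) + 0.6403) / 0.0235
log10(5.53) = 0.742725
S = (0.742725 + 0.6403) / 0.0235 = 1.383025 / 0.0235
S = 58.9

Shore A = 58.9


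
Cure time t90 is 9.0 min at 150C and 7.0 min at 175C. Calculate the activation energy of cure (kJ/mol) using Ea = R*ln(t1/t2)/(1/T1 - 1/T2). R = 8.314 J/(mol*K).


T1 = 423.15 K, T2 = 448.15 K
1/T1 - 1/T2 = 1.3183e-04
ln(t1/t2) = ln(9.0/7.0) = 0.2513
Ea = 8.314 * 0.2513 / 1.3183e-04 = 15849.1210 J/mol
Ea = 15.85 kJ/mol

15.85 kJ/mol


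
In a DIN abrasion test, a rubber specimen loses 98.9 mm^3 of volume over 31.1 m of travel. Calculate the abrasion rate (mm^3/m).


Rate = volume_loss / distance
= 98.9 / 31.1
= 3.18 mm^3/m

3.18 mm^3/m


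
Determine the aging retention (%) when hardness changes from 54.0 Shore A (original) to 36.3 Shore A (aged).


Retention = aged / original * 100
= 36.3 / 54.0 * 100
= 67.2%

67.2%


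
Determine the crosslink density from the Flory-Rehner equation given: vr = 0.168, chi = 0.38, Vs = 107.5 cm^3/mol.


ln(1 - vr) = ln(1 - 0.168) = -0.1839
Numerator = -((-0.1839) + 0.168 + 0.38 * 0.168^2) = 0.0052
Denominator = 107.5 * (0.168^(1/3) - 0.168/2) = 50.2869
nu = 0.0052 / 50.2869 = 1.0336e-04 mol/cm^3

1.0336e-04 mol/cm^3


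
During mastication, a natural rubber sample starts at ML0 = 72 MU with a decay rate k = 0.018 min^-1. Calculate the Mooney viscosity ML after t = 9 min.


ML = ML0 * exp(-k * t)
ML = 72 * exp(-0.018 * 9)
ML = 72 * 0.8504
ML = 61.23 MU

61.23 MU


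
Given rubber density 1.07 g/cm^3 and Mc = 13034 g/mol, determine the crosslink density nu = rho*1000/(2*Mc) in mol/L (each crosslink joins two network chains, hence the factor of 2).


nu = rho * 1000 / (2 * Mc)
nu = 1.07 * 1000 / (2 * 13034)
nu = 1070.0 / 26068
nu = 0.0410 mol/L

0.0410 mol/L


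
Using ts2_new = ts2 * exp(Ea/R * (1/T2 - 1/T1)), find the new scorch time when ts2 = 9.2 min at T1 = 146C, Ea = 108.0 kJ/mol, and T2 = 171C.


Convert temperatures: T1 = 146 + 273.15 = 419.15 K, T2 = 171 + 273.15 = 444.15 K
ts2_new = 9.2 * exp(108000 / 8.314 * (1/444.15 - 1/419.15))
1/T2 - 1/T1 = -1.3429e-04
ts2_new = 1.61 min

1.61 min


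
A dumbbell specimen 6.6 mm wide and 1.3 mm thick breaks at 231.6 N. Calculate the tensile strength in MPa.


Area = width * thickness = 6.6 * 1.3 = 8.58 mm^2
TS = force / area = 231.6 / 8.58 = 26.99 MPa

26.99 MPa


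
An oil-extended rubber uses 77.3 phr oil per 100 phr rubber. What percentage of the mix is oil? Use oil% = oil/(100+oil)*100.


Oil % = oil / (100 + oil) * 100
= 77.3 / (100 + 77.3) * 100
= 77.3 / 177.3 * 100
= 43.6%

43.6%


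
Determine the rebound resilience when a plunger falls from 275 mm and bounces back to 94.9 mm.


Resilience = h_rebound / h_drop * 100
= 94.9 / 275 * 100
= 34.5%

34.5%


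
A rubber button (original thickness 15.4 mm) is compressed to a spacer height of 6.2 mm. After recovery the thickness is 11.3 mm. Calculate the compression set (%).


CS = (t0 - recovered) / (t0 - ts) * 100
= (15.4 - 11.3) / (15.4 - 6.2) * 100
= 4.1 / 9.2 * 100
= 44.6%

44.6%


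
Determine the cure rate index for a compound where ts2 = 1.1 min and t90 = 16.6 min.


CRI = 100 / (t90 - ts2)
= 100 / (16.6 - 1.1)
= 100 / 15.5
= 6.45 min^-1

6.45 min^-1


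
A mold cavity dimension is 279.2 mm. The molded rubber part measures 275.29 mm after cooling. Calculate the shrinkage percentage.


Shrinkage = (mold - part) / mold * 100
= (279.2 - 275.29) / 279.2 * 100
= 3.91 / 279.2 * 100
= 1.4%

1.4%


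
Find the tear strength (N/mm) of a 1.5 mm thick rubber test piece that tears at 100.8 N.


Tear strength = force / thickness
= 100.8 / 1.5
= 67.2 N/mm

67.2 N/mm


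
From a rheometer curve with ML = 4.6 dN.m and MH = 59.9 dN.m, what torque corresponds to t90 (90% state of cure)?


M90 = ML + 0.9 * (MH - ML)
M90 = 4.6 + 0.9 * (59.9 - 4.6)
M90 = 4.6 + 0.9 * 55.3
M90 = 54.37 dN.m

54.37 dN.m


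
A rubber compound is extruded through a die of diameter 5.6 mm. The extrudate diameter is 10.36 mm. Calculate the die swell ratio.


Die swell ratio = D_extrudate / D_die
= 10.36 / 5.6
= 1.85

Die swell = 1.85


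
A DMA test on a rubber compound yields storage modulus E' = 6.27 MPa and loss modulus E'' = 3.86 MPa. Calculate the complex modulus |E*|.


|E*| = sqrt(E'^2 + E''^2)
= sqrt(6.27^2 + 3.86^2)
= sqrt(39.3129 + 14.8996)
= 7.363 MPa

7.363 MPa


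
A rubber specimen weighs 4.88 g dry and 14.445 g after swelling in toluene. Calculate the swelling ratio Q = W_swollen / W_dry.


Q = W_swollen / W_dry
Q = 14.445 / 4.88
Q = 2.96

Q = 2.96


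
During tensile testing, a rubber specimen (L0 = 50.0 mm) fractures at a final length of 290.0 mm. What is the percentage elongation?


Elongation = (Lf - L0) / L0 * 100
= (290.0 - 50.0) / 50.0 * 100
= 240.0 / 50.0 * 100
= 480.0%

480.0%
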